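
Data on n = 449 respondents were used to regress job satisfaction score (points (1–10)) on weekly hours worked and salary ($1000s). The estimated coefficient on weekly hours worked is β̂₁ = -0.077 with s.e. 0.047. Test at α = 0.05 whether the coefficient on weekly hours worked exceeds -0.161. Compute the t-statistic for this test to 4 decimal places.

t = 1.7872

H₀: β₁ = -0.161 vs H₁: β₁ > -0.161.
t = (β̂₁ − β₁⁰)/SE = (-0.077 − (-0.161)) / 0.047 = 1.7872.
df = n − k − 1 = 449 − 2 − 1 = 446.
One-sided p ≈ 0.0373, which is < 0.05, so reject H₀.
There is evidence that the true slope on weekly hours worked exceeds -0.161 points (1–10) per unit, holding the other predictors fixed.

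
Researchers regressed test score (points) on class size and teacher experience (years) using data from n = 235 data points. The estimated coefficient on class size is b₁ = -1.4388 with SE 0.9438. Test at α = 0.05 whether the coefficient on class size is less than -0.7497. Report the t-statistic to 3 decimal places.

H₀: β₁ = -0.7497 vs H₁: β₁ < -0.7497.
t = (b₁ − β₁⁰)/SE = (-1.4388 − (-0.7497)) / 0.9438 = -0.730.
df = n − k − 1 = 235 − 2 − 1 = 232.
One-sided p ≈ 0.2330, which is ≥ 0.05, so fail to reject H₀.
The data do not give significant evidence that the true slope on class size is below -0.7497 points per unit, holding the other predictors fixed.

t = -0.730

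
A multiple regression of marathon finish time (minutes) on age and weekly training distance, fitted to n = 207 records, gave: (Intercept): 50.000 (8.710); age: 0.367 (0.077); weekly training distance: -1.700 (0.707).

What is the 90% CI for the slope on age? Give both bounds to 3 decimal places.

Read off: b = 0.367, SE = 0.077 for age.
df = n − k − 1 = 207 − 2 − 1 = 204.
t* = t_{0.05, 204} = 1.652357.
Margin = t* × SE = 1.652357 × 0.077 = 0.12723.
CI: 0.367 ± 0.12723 → (0.240, 0.494).

(0.240, 0.494)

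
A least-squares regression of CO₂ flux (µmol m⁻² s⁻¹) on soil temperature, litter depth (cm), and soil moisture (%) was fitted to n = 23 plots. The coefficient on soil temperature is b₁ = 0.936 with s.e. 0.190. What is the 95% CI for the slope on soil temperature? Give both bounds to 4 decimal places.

df = n − k − 1 = 23 − 3 − 1 = 19.
t* = t_{0.025, 19} = 2.093024.
Margin = t* × SE = 2.093024 × 0.190 = 0.397675.
CI: 0.936 ± 0.397675 → (0.5383, 1.3337).
With 95% confidence, each one-unit increase in soil temperature is associated with a change of between 0.5383 and 1.3337 µmol m⁻² s⁻¹ in CO₂ flux, holding the other predictors fixed.

(0.5383, 1.3337)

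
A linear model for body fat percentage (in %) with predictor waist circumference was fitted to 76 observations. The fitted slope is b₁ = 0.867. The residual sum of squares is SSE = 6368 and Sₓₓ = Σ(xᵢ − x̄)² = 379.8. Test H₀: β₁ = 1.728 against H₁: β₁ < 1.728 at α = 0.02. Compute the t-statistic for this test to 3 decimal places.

t = -1.809

MSE = SSE/(n − 2) = 6368/74 = 86.0541.
SE(b₁) = √(MSE/Sₓₓ) = √(86.0541/379.8) = 0.476001.
t = (0.867 − 1.728) / 0.476001 = -1.809.
df = n − 2 = 74.
One-sided p ≈ 0.0373, which is ≥ 0.02, so fail to reject H₀.
The data do not give significant evidence that the true slope on waist circumference is below 1.728 % per unit.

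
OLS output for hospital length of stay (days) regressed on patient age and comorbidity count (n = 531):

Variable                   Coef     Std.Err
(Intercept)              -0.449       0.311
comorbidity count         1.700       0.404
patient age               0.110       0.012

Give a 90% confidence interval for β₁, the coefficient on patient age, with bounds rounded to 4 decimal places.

Read off: b = 0.110, SE = 0.012 for patient age.
df = n − k − 1 = 531 − 2 − 1 = 528.
t* = t_{0.05, 528} = 1.647745.
Margin = t* × SE = 1.647745 × 0.012 = 0.019773.
CI: 0.110 ± 0.019773 → (0.0902, 0.1298).

(0.0902, 0.1298)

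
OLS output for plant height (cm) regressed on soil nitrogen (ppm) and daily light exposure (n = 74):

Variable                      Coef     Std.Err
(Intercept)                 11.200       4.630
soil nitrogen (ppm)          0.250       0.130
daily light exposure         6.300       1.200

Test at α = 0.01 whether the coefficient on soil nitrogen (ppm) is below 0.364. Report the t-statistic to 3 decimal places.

Read off: b = 0.250, SE = 0.130 for soil nitrogen (ppm).
H₀: β₁ = 0.364 vs H₁: β₁ < 0.364.
t = (0.250 − 0.364) / 0.130 = -0.877.
df = n − k − 1 = 74 − 2 − 1 = 71.
One-sided p ≈ 0.1917, which is ≥ 0.01, so fail to reject H₀.
The data do not give significant evidence that the true slope on soil nitrogen (ppm) is below 0.364 cm per unit, holding the other predictors fixed.

t = -0.877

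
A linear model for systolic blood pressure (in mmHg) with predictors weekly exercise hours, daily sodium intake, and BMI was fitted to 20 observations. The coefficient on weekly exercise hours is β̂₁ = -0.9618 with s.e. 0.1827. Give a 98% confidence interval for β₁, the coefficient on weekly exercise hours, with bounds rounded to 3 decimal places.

df = n − k − 1 = 20 − 3 − 1 = 16.
t* = t_{0.01, 16} = 2.583487.
Margin = t* × SE = 2.583487 × 0.1827 = 0.47200.
CI: -0.9618 ± 0.47200 → (-1.434, -0.490).
With 98% confidence, each one-unit increase in weekly exercise hours is associated with a change of between -1.434 and -0.490 mmHg in systolic blood pressure, holding the other predictors fixed.

(-1.434, -0.490)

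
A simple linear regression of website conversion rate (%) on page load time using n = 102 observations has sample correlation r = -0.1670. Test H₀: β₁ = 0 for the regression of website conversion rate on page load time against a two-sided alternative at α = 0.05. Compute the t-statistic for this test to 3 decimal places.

t = -1.694

t = r·√(n − 2)/√(1 − r²) = -0.1670·√100/√0.972111 = -1.694.
df = n − 2 = 100.
Two-sided p ≈ 0.0934, which is ≥ 0.05, so fail to reject H₀.
The data do not give significant evidence of a linear association between page load time and website conversion rate.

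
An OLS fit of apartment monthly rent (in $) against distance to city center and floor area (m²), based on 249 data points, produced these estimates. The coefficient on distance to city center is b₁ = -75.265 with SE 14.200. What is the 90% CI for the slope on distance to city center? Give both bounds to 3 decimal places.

df = n − k − 1 = 249 − 2 − 1 = 246.
t* = t_{0.05, 246} = 1.651071.
Margin = t* × SE = 1.651071 × 14.200 = 23.44521.
CI: -75.265 ± 23.44521 → (-98.710, -51.820).
With 90% confidence, each one-unit increase in distance to city center is associated with a change of between -98.710 and -51.820 $ in apartment monthly rent, holding the other predictors fixed.

(-98.710, -51.820)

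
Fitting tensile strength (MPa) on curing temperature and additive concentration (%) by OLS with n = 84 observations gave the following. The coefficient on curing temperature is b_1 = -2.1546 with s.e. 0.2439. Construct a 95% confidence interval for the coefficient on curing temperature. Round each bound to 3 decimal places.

df = n − k − 1 = 84 − 2 − 1 = 81.
t* = t_{0.025, 81} = 1.989686.
Margin = t* × SE = 1.989686 × 0.2439 = 0.48528.
CI: -2.1546 ± 0.48528 → (-2.640, -1.669).
With 95% confidence, each one-unit increase in curing temperature is associated with a change of between -2.640 and -1.669 MPa in tensile strength, holding the other predictors fixed.

(-2.640, -1.669)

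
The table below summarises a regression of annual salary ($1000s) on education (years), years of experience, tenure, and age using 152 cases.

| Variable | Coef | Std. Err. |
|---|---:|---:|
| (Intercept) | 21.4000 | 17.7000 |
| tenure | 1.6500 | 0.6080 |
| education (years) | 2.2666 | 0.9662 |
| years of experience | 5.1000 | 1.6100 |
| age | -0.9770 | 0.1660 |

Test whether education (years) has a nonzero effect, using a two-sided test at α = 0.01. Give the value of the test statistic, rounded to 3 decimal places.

t = 2.346

Read off: b = 2.2666, SE = 0.9662 for education (years).
H₀: β₁ = 0 vs H₁: β₁ ≠ 0.
t = 2.2666 / 0.9662 = 2.346.
df = n − k − 1 = 152 − 4 − 1 = 147.
Two-sided p ≈ 0.0203, which is ≥ 0.01, so fail to reject H₀.
The data do not give significant evidence of an association between education (years) and annual salary, after adjusting for the other predictors.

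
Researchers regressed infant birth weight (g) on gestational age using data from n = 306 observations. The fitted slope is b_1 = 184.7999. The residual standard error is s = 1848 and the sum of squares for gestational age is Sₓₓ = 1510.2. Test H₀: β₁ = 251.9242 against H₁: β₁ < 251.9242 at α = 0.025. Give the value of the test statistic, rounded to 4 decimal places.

t = -1.4115

SE(b_1) = s/√Sₓₓ = 1848/√1510.2 = 47.5537.
t = (184.7999 − 251.9242) / 47.5537 = -1.4115.
df = n − 2 = 304.
One-sided p ≈ 0.0796, which is ≥ 0.025, so fail to reject H₀.
The data do not give significant evidence that the true slope on gestational age is below 251.9242 g per unit.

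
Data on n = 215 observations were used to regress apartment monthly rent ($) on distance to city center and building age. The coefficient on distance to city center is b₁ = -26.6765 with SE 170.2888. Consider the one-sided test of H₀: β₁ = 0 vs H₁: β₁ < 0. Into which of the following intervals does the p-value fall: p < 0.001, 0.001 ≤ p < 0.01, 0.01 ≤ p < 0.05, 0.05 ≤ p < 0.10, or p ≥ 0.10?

p ≥ 0.10

t = -26.6765 / 170.2888 = -0.157.
df = n − k − 1 = 215 − 2 − 1 = 212.
One-sided p = P(T_{212} < t) ≈ 0.4378.
So p ≥ 0.10.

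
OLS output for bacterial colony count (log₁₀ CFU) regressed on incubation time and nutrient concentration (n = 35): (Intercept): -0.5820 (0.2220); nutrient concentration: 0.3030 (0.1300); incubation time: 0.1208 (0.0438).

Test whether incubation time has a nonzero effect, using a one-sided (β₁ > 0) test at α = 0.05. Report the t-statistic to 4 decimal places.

t = 2.7580

Read off: b = 0.1208, SE = 0.0438 for incubation time.
H₀: β₁ = 0 vs H₁: β₁ > 0.
t = 0.1208 / 0.0438 = 2.7580.
df = n − k − 1 = 35 − 2 − 1 = 32.
One-sided p ≈ 0.0048, which is < 0.05, so reject H₀.
There is evidence that the true slope on incubation time is positive, holding the other predictors fixed.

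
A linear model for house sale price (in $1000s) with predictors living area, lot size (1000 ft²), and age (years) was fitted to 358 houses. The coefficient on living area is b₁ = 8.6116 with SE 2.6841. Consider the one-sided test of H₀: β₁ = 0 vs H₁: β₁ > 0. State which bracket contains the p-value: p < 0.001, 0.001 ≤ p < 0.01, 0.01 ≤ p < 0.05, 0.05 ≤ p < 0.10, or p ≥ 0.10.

t = 8.6116 / 2.6841 = 3.208.
df = n − k − 1 = 358 − 3 − 1 = 354.
One-sided p = P(T_{354} > t) ≈ 0.0007.
So p < 0.001.

p < 0.001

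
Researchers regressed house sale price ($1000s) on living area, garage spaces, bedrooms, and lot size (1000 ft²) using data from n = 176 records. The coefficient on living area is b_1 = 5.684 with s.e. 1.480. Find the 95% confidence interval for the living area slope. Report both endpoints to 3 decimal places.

df = n − k − 1 = 176 − 4 − 1 = 171.
t* = t_{0.025, 171} = 1.973934.
Margin = t* × SE = 1.973934 × 1.480 = 2.92142.
CI: 5.684 ± 2.92142 → (2.763, 8.605).
With 95% confidence, each one-unit increase in living area is associated with a change of between 2.763 and 8.605 $1000s in house sale price, holding the other predictors fixed.

(2.763, 8.605)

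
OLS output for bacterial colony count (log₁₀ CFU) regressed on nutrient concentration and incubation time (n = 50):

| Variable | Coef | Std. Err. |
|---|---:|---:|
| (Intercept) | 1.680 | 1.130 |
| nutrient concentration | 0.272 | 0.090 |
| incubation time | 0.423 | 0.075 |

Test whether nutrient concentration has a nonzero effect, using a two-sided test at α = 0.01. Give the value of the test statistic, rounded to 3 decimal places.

t = 3.022

Read off: b = 0.272, SE = 0.090 for nutrient concentration.
H₀: β₁ = 0 vs H₁: β₁ ≠ 0.
t = 0.272 / 0.090 = 3.022.
df = n − k − 1 = 50 − 2 − 1 = 47.
Two-sided p ≈ 0.0041, which is < 0.01, so reject H₀.
There is evidence that nutrient concentration is associated with bacterial colony count, holding the other predictors fixed.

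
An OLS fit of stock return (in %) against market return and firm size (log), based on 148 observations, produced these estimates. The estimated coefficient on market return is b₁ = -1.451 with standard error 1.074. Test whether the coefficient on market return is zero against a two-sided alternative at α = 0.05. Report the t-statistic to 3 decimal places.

t = -1.351

H₀: β₁ = 0 vs H₁: β₁ ≠ 0.
t = (b₁ − β₁⁰)/SE = -1.451 / 1.074 = -1.351.
df = n − k − 1 = 148 − 2 − 1 = 145.
Two-sided p ≈ 0.1788, which is ≥ 0.05, so fail to reject H₀.
The data do not give significant evidence of an association between market return and stock return, after adjusting for the other predictors.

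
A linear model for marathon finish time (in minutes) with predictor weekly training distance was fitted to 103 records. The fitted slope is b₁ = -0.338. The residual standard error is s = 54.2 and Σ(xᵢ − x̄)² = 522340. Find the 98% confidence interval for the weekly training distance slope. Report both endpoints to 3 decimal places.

(-0.515, -0.161)

SE(b₁) = s/√Sₓₓ = 54.2/√522340 = 0.0749933.
df = n − 2 = 101.
t* = t_{0.01, 101} = 2.363837.
Margin = t* × SE = 2.363837 × 0.0749933 = 0.17727.
CI: -0.338 ± 0.17727 → (-0.515, -0.161).
With 98% confidence, each one-unit increase in weekly training distance is associated with a change of between -0.515 and -0.161 minutes in marathon finish time.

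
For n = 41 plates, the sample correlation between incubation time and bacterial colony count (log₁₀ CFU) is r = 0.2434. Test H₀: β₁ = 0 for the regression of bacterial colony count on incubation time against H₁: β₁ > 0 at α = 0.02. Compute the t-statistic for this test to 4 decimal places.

t = 1.5672

t = r·√(n − 2)/√(1 − r²) = 0.2434·√39/√0.940756 = 1.5672.
df = n − 2 = 39.
One-sided p ≈ 0.0626, which is ≥ 0.02, so fail to reject H₀.
The data do not give significant evidence of a linear association between incubation time and bacterial colony count.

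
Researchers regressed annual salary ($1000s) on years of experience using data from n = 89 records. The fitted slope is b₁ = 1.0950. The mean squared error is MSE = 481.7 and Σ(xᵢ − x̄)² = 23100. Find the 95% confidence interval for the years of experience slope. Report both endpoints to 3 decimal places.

(0.808, 1.382)

SE(b₁) = √(MSE/Sₓₓ) = √(481.7/23100) = 0.144405.
df = n − 2 = 87.
t* = t_{0.025, 87} = 1.987608.
Margin = t* × SE = 1.987608 × 0.144405 = 0.28702.
CI: 1.0950 ± 0.28702 → (0.808, 1.382).
With 95% confidence, each one-unit increase in years of experience is associated with a change of between 0.808 and 1.382 $1000s in annual salary.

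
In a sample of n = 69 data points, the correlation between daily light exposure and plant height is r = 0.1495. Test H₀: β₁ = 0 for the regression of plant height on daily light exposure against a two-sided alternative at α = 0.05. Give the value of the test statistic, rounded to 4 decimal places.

t = 1.2376

t = r·√(n − 2)/√(1 − r²) = 0.1495·√67/√0.97765 = 1.2376.
df = n − 2 = 67.
Two-sided p ≈ 0.2202, which is ≥ 0.05, so fail to reject H₀.
The data do not give significant evidence of a linear association between daily light exposure and plant height.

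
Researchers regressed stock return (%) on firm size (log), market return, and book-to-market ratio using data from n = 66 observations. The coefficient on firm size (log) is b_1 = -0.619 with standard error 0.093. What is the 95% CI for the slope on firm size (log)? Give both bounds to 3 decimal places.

(-0.805, -0.433)

df = n − k − 1 = 66 − 3 − 1 = 62.
t* = t_{0.025, 62} = 1.998972.
Margin = t* × SE = 1.998972 × 0.093 = 0.18590.
CI: -0.619 ± 0.18590 → (-0.805, -0.433).
With 95% confidence, each one-unit increase in firm size (log) is associated with a change of between -0.805 and -0.433 % in stock return, holding the other predictors fixed.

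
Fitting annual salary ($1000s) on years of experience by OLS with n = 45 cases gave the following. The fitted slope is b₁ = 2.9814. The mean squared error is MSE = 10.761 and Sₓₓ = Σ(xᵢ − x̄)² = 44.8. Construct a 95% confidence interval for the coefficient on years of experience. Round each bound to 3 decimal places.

(1.993, 3.970)

SE(b₁) = √(MSE/Sₓₓ) = √(10.761/44.8) = 0.490103.
df = n − 2 = 43.
t* = t_{0.025, 43} = 2.016692.
Margin = t* × SE = 2.016692 × 0.490103 = 0.98839.
CI: 2.9814 ± 0.98839 → (1.993, 3.970).
With 95% confidence, each one-unit increase in years of experience is associated with a change of between 1.993 and 3.970 $1000s in annual salary.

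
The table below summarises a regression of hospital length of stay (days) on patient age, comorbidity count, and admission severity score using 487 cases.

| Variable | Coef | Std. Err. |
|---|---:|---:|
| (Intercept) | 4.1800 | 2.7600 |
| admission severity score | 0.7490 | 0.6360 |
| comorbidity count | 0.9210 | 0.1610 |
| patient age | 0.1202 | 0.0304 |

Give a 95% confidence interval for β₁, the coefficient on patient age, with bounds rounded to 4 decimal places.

Read off: b = 0.1202, SE = 0.0304 for patient age.
df = n − k − 1 = 487 − 3 − 1 = 483.
t* = t_{0.025, 483} = 1.964888.
Margin = t* × SE = 1.964888 × 0.0304 = 0.059733.
CI: 0.1202 ± 0.059733 → (0.0605, 0.1799).

(0.0605, 0.1799)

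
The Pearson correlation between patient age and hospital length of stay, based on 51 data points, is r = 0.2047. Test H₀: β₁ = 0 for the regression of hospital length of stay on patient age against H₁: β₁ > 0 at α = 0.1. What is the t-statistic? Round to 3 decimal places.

t = 1.464

t = r·√(n − 2)/√(1 − r²) = 0.2047·√49/√0.958098 = 1.464.
df = n − 2 = 49.
One-sided p ≈ 0.0748, which is < 0.1, so reject H₀.
There is evidence of a linear association between patient age and hospital length of stay.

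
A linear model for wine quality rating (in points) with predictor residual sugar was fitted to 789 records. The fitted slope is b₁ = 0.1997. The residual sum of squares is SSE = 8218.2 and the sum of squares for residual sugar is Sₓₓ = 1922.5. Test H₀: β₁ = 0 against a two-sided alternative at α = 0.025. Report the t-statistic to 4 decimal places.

MSE = SSE/(n − 2) = 8218.2/787 = 10.4424.
SE(b₁) = √(MSE/Sₓₓ) = √(10.4424/1922.5) = 0.0737001.
t = 0.1997 / 0.0737001 = 2.7096.
df = n − 2 = 787.
Two-sided p ≈ 0.0069, which is < 0.025, so reject H₀.
There is evidence that residual sugar is associated with wine quality rating.

t = 2.7096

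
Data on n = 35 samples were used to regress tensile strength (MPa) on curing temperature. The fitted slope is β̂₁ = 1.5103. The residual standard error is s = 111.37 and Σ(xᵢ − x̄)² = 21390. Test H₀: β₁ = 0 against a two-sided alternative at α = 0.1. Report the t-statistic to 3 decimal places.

SE(β̂₁) = s/√Sₓₓ = 111.37/√21390 = 0.761488.
t = 1.5103 / 0.761488 = 1.983.
df = n − 2 = 33.
Two-sided p ≈ 0.0557, which is < 0.1, so reject H₀.
There is evidence that curing temperature is associated with tensile strength.

t = 1.983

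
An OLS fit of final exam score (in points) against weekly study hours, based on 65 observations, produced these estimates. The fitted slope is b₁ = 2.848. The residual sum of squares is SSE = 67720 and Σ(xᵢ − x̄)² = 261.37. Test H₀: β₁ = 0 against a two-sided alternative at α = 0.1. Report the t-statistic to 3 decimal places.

t = 1.404

MSE = SSE/(n − 2) = 67720/63 = 1074.92.
SE(b₁) = √(MSE/Sₓₓ) = √(1074.92/261.37) = 2.02796.
t = 2.848 / 2.02796 = 1.404.
df = n − 2 = 63.
Two-sided p ≈ 0.1651, which is ≥ 0.1, so fail to reject H₀.
The data do not give significant evidence of an association between weekly study hours and final exam score.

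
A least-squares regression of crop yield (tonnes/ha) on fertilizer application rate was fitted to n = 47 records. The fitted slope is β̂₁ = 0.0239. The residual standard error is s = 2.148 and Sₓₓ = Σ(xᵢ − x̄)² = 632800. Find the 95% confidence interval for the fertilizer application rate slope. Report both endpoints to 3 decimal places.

SE(β̂₁) = s/√Sₓₓ = 2.148/√632800 = 0.00270023.
df = n − 2 = 45.
t* = t_{0.025, 45} = 2.014103.
Margin = t* × SE = 2.014103 × 0.00270023 = 0.00544.
CI: 0.0239 ± 0.00544 → (0.018, 0.029).
With 95% confidence, each one-unit increase in fertilizer application rate is associated with a change of between 0.018 and 0.029 tonnes/ha in crop yield.

(0.018, 0.029)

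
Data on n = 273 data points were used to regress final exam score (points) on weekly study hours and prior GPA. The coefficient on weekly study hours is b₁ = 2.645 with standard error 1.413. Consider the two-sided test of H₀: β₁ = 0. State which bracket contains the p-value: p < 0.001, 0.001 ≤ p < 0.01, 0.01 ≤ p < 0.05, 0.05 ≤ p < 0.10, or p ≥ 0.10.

t = 2.645 / 1.413 = 1.872.
df = n − k − 1 = 273 − 2 − 1 = 270.
Two-sided p = 2·P(T_{270} > |t|) ≈ 0.0623.
So 0.05 ≤ p < 0.10.

0.05 ≤ p < 0.10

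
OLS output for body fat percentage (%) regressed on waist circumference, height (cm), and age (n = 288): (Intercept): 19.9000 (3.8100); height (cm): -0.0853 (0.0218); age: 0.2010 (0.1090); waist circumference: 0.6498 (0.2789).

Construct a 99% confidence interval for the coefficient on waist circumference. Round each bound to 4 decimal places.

(-0.0735, 1.3731)

Read off: b = 0.6498, SE = 0.2789 for waist circumference.
df = n − k − 1 = 288 − 3 − 1 = 284.
t* = t_{0.005, 284} = 2.593251.
Margin = t* × SE = 2.593251 × 0.2789 = 0.723258.
CI: 0.6498 ± 0.723258 → (-0.0735, 1.3731).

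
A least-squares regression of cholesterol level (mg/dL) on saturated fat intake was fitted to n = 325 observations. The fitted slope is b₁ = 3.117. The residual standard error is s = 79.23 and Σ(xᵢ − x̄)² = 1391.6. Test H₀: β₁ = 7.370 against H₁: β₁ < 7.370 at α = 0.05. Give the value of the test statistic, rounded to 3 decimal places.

t = -2.002

SE(b₁) = s/√Sₓₓ = 79.23/√1391.6 = 2.12389.
t = (3.117 − 7.370) / 2.12389 = -2.002.
df = n − 2 = 323.
One-sided p ≈ 0.0230, which is < 0.05, so reject H₀.
There is evidence that the true slope on saturated fat intake is below 7.370 mg/dL per unit.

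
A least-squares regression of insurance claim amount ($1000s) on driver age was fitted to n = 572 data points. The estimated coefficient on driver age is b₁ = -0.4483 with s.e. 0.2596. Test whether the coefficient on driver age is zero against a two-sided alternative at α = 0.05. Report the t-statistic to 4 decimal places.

t = -1.7269

H₀: β₁ = 0 vs H₁: β₁ ≠ 0.
t = (b₁ − β₁⁰)/SE = -0.4483 / 0.2596 = -1.7269.
df = n − 2 = 572 − 2 = 570.
Two-sided p ≈ 0.0847, which is ≥ 0.05, so fail to reject H₀.
The data do not give significant evidence of an association between driver age and insurance claim amount.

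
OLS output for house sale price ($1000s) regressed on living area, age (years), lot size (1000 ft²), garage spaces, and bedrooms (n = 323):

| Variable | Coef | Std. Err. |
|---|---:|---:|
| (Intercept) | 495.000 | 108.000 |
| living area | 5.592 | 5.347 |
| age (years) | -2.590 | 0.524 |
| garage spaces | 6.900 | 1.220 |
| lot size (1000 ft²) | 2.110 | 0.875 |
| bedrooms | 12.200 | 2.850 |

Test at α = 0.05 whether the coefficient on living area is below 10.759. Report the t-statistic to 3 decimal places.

Read off: b = 5.592, SE = 5.347 for living area.
H₀: β₁ = 10.759 vs H₁: β₁ < 10.759.
t = (5.592 − 10.759) / 5.347 = -0.966.
df = n − k − 1 = 323 − 5 − 1 = 317.
One-sided p ≈ 0.1673, which is ≥ 0.05, so fail to reject H₀.
The data do not give significant evidence that the true slope on living area is below 10.759 $1000s per unit, holding the other predictors fixed.

t = -0.966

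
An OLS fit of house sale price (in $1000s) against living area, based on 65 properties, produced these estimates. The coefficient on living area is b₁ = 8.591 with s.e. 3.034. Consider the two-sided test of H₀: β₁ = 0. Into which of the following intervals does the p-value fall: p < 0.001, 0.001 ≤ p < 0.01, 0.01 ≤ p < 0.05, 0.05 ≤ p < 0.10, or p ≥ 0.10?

t = 8.591 / 3.034 = 2.832.
df = n − 2 = 65 − 2 = 63.
Two-sided p = 2·P(T_{63} > |t|) ≈ 0.0062.
So 0.001 ≤ p < 0.01.

0.001 ≤ p < 0.01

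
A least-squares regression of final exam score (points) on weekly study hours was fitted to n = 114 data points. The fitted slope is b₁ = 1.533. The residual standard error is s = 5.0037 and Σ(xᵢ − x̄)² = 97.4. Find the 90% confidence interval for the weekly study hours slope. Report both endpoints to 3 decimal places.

SE(b₁) = s/√Sₓₓ = 5.0037/√97.4 = 0.507004.
df = n − 2 = 112.
t* = t_{0.05, 112} = 1.658573.
Margin = t* × SE = 1.658573 × 0.507004 = 0.84090.
CI: 1.533 ± 0.84090 → (0.692, 2.374).
With 90% confidence, each one-unit increase in weekly study hours is associated with a change of between 0.692 and 2.374 points in final exam score.

(0.692, 2.374)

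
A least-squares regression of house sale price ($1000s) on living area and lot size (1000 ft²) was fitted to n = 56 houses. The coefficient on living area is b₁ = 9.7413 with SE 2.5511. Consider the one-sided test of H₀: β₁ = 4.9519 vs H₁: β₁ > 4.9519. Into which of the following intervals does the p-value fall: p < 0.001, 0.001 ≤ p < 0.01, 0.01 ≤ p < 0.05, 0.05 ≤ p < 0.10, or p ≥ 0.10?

t = (9.7413 − 4.9519) / 2.5511 = 1.877.
df = n − k − 1 = 56 − 2 − 1 = 53.
One-sided p = P(T_{53} > t) ≈ 0.0330.
So 0.01 ≤ p < 0.05.

0.01 ≤ p < 0.05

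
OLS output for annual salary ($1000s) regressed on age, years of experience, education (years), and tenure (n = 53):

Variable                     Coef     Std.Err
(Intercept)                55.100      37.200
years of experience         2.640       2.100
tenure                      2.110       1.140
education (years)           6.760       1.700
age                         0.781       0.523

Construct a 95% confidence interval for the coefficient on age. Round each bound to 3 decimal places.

Read off: b = 0.781, SE = 0.523 for age.
df = n − k − 1 = 53 − 4 − 1 = 48.
t* = t_{0.025, 48} = 2.010635.
Margin = t* × SE = 2.010635 × 0.523 = 1.05156.
CI: 0.781 ± 1.05156 → (-0.271, 1.833).

(-0.271, 1.833)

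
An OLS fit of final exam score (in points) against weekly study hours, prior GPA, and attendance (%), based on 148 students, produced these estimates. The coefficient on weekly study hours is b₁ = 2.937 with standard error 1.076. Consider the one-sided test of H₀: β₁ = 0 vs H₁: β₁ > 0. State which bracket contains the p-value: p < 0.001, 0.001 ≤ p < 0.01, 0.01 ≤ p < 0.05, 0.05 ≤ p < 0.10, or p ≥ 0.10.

0.001 ≤ p < 0.01

t = 2.937 / 1.076 = 2.730.
df = n − k − 1 = 148 − 3 − 1 = 144.
One-sided p = P(T_{144} > t) ≈ 0.0036.
So 0.001 ≤ p < 0.01.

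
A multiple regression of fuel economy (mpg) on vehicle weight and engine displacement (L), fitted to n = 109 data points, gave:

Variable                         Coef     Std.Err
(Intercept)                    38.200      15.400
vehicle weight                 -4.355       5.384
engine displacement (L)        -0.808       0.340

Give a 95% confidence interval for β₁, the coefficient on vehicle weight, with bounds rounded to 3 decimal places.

Read off: b = -4.355, SE = 5.384 for vehicle weight.
df = n − k − 1 = 109 − 2 − 1 = 106.
t* = t_{0.025, 106} = 1.982597.
Margin = t* × SE = 1.982597 × 5.384 = 10.67430.
CI: -4.355 ± 10.67430 → (-15.029, 6.319).

(-15.029, 6.319)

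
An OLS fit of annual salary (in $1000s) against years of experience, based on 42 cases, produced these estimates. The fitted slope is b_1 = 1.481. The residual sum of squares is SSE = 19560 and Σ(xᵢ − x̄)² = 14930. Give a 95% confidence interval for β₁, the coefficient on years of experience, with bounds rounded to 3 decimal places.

MSE = SSE/(n − 2) = 19560/40 = 489.
SE(b_1) = √(MSE/Sₓₓ) = √(489/14930) = 0.180977.
df = n − 2 = 40.
t* = t_{0.025, 40} = 2.021075.
Margin = t* × SE = 2.021075 × 0.180977 = 0.36577.
CI: 1.481 ± 0.36577 → (1.115, 1.847).
With 95% confidence, each one-unit increase in years of experience is associated with a change of between 1.115 and 1.847 $1000s in annual salary.

(1.115, 1.847)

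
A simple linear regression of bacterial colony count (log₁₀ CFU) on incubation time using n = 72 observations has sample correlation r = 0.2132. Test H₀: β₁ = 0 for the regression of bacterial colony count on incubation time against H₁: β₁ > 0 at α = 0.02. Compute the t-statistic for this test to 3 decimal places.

t = 1.826

t = r·√(n − 2)/√(1 − r²) = 0.2132·√70/√0.954546 = 1.826.
df = n − 2 = 70.
One-sided p ≈ 0.0361, which is ≥ 0.02, so fail to reject H₀.
The data do not give significant evidence of a linear association between incubation time and bacterial colony count.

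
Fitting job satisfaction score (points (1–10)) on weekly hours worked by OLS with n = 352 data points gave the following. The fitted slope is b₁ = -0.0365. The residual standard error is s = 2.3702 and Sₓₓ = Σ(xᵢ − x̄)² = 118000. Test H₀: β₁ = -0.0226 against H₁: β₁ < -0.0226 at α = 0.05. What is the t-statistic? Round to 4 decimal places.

SE(b₁) = s/√Sₓₓ = 2.3702/√118000 = 0.00689992.
t = (-0.0365 − (-0.0226)) / 0.00689992 = -2.0145.
df = n − 2 = 350.
One-sided p ≈ 0.0224, which is < 0.05, so reject H₀.
There is evidence that the true slope on weekly hours worked is below -0.0226 points (1–10) per unit.

t = -2.0145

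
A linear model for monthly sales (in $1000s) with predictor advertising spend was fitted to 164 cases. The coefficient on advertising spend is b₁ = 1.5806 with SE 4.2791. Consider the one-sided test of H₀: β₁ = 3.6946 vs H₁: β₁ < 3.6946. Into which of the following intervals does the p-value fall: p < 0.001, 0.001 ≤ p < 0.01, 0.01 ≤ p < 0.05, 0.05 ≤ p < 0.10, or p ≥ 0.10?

p ≥ 0.10

t = (1.5806 − 3.6946) / 4.2791 = -0.494.
df = n − 2 = 164 − 2 = 162.
One-sided p = P(T_{162} < t) ≈ 0.3110.
So p ≥ 0.10.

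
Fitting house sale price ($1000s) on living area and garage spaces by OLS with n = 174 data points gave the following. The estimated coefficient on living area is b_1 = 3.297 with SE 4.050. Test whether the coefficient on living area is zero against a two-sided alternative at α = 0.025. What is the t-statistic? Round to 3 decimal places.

H₀: β₁ = 0 vs H₁: β₁ ≠ 0.
t = (b_1 − β₁⁰)/SE = 3.297 / 4.050 = 0.814.
df = n − k − 1 = 174 − 2 − 1 = 171.
Two-sided p ≈ 0.4167, which is ≥ 0.025, so fail to reject H₀.
The data do not give significant evidence of an association between living area and house sale price, after adjusting for the other predictors.

t = 0.814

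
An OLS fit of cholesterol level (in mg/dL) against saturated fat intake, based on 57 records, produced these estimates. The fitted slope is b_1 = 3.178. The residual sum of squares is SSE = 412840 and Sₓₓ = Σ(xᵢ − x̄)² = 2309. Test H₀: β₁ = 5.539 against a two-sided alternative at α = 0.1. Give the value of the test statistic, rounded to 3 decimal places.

MSE = SSE/(n − 2) = 412840/55 = 7506.18.
SE(b_1) = √(MSE/Sₓₓ) = √(7506.18/2309) = 1.80301.
t = (3.178 − 5.539) / 1.80301 = -1.309.
df = n − 2 = 55.
Two-sided p ≈ 0.1958, which is ≥ 0.1, so fail to reject H₀.
The data are consistent with a true slope of 5.539 mg/dL per unit of saturated fat intake.

t = -1.309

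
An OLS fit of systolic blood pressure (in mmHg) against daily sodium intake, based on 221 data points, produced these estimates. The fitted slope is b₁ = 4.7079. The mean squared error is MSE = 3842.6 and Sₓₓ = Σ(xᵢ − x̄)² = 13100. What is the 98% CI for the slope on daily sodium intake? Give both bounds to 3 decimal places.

SE(b₁) = √(MSE/Sₓₓ) = √(3842.6/13100) = 0.541598.
df = n − 2 = 219.
t* = t_{0.01, 219} = 2.343496.
Margin = t* × SE = 2.343496 × 0.541598 = 1.26923.
CI: 4.7079 ± 1.26923 → (3.439, 5.977).
With 98% confidence, each one-unit increase in daily sodium intake is associated with a change of between 3.439 and 5.977 mmHg in systolic blood pressure.

(3.439, 5.977)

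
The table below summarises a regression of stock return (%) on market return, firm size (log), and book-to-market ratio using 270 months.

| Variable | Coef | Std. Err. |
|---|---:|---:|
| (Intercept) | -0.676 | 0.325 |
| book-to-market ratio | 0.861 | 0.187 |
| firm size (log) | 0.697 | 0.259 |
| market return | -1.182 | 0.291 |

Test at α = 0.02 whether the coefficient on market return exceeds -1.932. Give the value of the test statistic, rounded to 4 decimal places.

t = 2.5773

Read off: b = -1.182, SE = 0.291 for market return.
H₀: β₁ = -1.932 vs H₁: β₁ > -1.932.
t = (-1.182 − (-1.932)) / 0.291 = 2.5773.
df = n − k − 1 = 270 − 3 − 1 = 266.
One-sided p ≈ 0.0052, which is < 0.02, so reject H₀.
There is evidence that the true slope on market return exceeds -1.932 % per unit, holding the other predictors fixed.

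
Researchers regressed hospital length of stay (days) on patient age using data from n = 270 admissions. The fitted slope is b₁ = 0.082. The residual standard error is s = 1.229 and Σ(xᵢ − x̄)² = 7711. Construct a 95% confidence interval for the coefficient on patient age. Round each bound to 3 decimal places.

SE(b₁) = s/√Sₓₓ = 1.229/√7711 = 0.0139958.
df = n − 2 = 268.
t* = t_{0.025, 268} = 1.968855.
Margin = t* × SE = 1.968855 × 0.0139958 = 0.02756.
CI: 0.082 ± 0.02756 → (0.054, 0.110).
With 95% confidence, each one-unit increase in patient age is associated with a change of between 0.054 and 0.110 days in hospital length of stay.

(0.054, 0.110)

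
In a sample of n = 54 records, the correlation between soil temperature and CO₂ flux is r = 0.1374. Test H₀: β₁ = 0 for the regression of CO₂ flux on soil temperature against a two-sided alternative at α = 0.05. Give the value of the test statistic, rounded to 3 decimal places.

t = 1.000

t = r·√(n − 2)/√(1 − r²) = 0.1374·√52/√0.981121 = 1.000.
df = n − 2 = 52.
Two-sided p ≈ 0.3218, which is ≥ 0.05, so fail to reject H₀.
The data do not give significant evidence of a linear association between soil temperature and CO₂ flux.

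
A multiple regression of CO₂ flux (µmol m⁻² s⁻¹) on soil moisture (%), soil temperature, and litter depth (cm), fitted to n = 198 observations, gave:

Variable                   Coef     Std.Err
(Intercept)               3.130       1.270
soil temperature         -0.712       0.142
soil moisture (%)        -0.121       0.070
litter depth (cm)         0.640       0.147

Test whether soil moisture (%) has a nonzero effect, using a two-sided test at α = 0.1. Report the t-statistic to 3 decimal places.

t = -1.729

Read off: b = -0.121, SE = 0.070 for soil moisture (%).
H₀: β₁ = 0 vs H₁: β₁ ≠ 0.
t = -0.121 / 0.070 = -1.729.
df = n − k − 1 = 198 − 3 − 1 = 194.
Two-sided p ≈ 0.0855, which is < 0.1, so reject H₀.
There is evidence that soil moisture (%) is associated with CO₂ flux, holding the other predictors fixed.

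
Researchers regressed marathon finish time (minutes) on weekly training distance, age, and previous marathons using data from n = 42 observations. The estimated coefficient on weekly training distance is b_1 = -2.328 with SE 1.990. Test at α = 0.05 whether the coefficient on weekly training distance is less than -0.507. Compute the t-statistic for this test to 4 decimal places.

t = -0.9151

H₀: β₁ = -0.507 vs H₁: β₁ < -0.507.
t = (b_1 − β₁⁰)/SE = (-2.328 − (-0.507)) / 1.990 = -0.9151.
df = n − k − 1 = 42 − 3 − 1 = 38.
One-sided p ≈ 0.1830, which is ≥ 0.05, so fail to reject H₀.
The data do not give significant evidence that the true slope on weekly training distance is below -0.507 minutes per unit, holding the other predictors fixed.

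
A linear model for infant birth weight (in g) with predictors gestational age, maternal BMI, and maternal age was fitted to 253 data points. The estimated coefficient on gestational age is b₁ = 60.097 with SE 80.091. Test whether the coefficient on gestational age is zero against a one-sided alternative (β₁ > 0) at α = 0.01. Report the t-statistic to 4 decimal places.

t = 0.7504

H₀: β₁ = 0 vs H₁: β₁ > 0.
t = (b₁ − β₁⁰)/SE = 60.097 / 80.091 = 0.7504.
df = n − k − 1 = 253 − 3 − 1 = 249.
One-sided p ≈ 0.2269, which is ≥ 0.01, so fail to reject H₀.
The data do not give significant evidence that the true slope on gestational age is positive, holding the other predictors fixed.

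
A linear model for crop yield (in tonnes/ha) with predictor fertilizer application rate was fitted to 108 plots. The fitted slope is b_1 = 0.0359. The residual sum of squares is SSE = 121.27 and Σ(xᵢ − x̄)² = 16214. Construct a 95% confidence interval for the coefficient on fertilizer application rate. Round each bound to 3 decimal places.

(0.019, 0.053)

MSE = SSE/(n − 2) = 121.27/106 = 1.14406.
SE(b_1) = √(MSE/Sₓₓ) = √(1.14406/16214) = 0.00839999.
df = n − 2 = 106.
t* = t_{0.025, 106} = 1.982597.
Margin = t* × SE = 1.982597 × 0.00839999 = 0.01665.
CI: 0.0359 ± 0.01665 → (0.019, 0.053).
With 95% confidence, each one-unit increase in fertilizer application rate is associated with a change of between 0.019 and 0.053 tonnes/ha in crop yield.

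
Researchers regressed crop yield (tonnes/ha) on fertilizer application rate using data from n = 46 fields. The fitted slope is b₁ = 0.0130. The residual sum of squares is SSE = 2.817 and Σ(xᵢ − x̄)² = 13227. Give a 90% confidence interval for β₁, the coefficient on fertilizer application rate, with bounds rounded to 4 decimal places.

MSE = SSE/(n − 2) = 2.817/44 = 0.0640227.
SE(b₁) = √(MSE/Sₓₓ) = √(0.0640227/13227) = 0.00220007.
df = n − 2 = 44.
t* = t_{0.05, 44} = 1.68023.
Margin = t* × SE = 1.68023 × 0.00220007 = 0.003697.
CI: 0.0130 ± 0.003697 → (0.0093, 0.0167).
With 90% confidence, each one-unit increase in fertilizer application rate is associated with a change of between 0.0093 and 0.0167 tonnes/ha in crop yield.

(0.0093, 0.0167)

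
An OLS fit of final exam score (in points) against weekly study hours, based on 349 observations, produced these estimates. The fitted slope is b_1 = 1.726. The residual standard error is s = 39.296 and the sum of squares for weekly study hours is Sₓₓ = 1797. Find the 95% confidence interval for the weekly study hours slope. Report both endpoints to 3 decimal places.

(-0.097, 3.549)

SE(b_1) = s/√Sₓₓ = 39.296/√1797 = 0.926988.
df = n − 2 = 347.
t* = t_{0.025, 347} = 1.966824.
Margin = t* × SE = 1.966824 × 0.926988 = 1.82322.
CI: 1.726 ± 1.82322 → (-0.097, 3.549).
With 95% confidence, each one-unit increase in weekly study hours is associated with a change of between -0.097 and 3.549 points in final exam score.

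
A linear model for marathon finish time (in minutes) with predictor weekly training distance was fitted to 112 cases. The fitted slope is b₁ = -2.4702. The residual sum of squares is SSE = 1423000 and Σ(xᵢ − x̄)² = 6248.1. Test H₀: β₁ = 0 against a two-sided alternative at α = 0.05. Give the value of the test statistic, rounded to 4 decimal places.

MSE = SSE/(n − 2) = 1423000/110 = 12936.4.
SE(b₁) = √(MSE/Sₓₓ) = √(12936.4/6248.1) = 1.4389.
t = -2.4702 / 1.4389 = -1.7167.
df = n − 2 = 110.
Two-sided p ≈ 0.0888, which is ≥ 0.05, so fail to reject H₀.
The data do not give significant evidence of an association between weekly training distance and marathon finish time.

t = -1.7167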